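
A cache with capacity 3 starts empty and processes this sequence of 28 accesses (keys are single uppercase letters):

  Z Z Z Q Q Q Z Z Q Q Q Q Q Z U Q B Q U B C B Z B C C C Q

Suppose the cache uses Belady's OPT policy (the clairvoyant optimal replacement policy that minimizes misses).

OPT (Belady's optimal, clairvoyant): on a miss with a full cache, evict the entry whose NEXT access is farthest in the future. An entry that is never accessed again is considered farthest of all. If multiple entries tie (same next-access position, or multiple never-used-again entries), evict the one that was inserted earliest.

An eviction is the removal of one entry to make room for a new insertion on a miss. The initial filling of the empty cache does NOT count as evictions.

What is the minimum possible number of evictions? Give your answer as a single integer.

OPT (Belady) simulation (capacity=3):
  1. access Z: MISS. Cache: [Z]
  2. access Z: HIT. Next use of Z: step 3. Cache: [Z]
  3. access Z: HIT. Next use of Z: step 7. Cache: [Z]
  4. access Q: MISS. Cache: [Z Q]
  5. access Q: HIT. Next use of Q: step 6. Cache: [Z Q]
  6. access Q: HIT. Next use of Q: step 9. Cache: [Z Q]
  7. access Z: HIT. Next use of Z: step 8. Cache: [Z Q]
  8. access Z: HIT. Next use of Z: step 14. Cache: [Z Q]
  9. access Q: HIT. Next use of Q: step 10. Cache: [Z Q]
  10. access Q: HIT. Next use of Q: step 11. Cache: [Z Q]
  11. access Q: HIT. Next use of Q: step 12. Cache: [Z Q]
  12. access Q: HIT. Next use of Q: step 13. Cache: [Z Q]
  13. access Q: HIT. Next use of Q: step 16. Cache: [Z Q]
  14. access Z: HIT. Next use of Z: step 23. Cache: [Z Q]
  15. access U: MISS. Cache: [Z Q U]
  16. access Q: HIT. Next use of Q: step 18. Cache: [Z Q U]
  17. access B: MISS, evict Z (next use: step 23). Cache: [Q U B]
  18. access Q: HIT. Next use of Q: step 28. Cache: [Q U B]
  19. access U: HIT. Next use of U: never. Cache: [Q U B]
  20. access B: HIT. Next use of B: step 22. Cache: [Q U B]
  21. access C: MISS, evict U (next use: never). Cache: [Q B C]
  22. access B: HIT. Next use of B: step 24. Cache: [Q B C]
  23. access Z: MISS, evict Q (next use: step 28). Cache: [B C Z]
  24. access B: HIT. Next use of B: never. Cache: [B C Z]
  25. access C: HIT. Next use of C: step 26. Cache: [B C Z]
  26. access C: HIT. Next use of C: step 27. Cache: [B C Z]
  27. access C: HIT. Next use of C: never. Cache: [B C Z]
  28. access Q: MISS, evict B (next use: never). Cache: [C Z Q]
Total: 21 hits, 7 misses, 4 evictions

Answer: 4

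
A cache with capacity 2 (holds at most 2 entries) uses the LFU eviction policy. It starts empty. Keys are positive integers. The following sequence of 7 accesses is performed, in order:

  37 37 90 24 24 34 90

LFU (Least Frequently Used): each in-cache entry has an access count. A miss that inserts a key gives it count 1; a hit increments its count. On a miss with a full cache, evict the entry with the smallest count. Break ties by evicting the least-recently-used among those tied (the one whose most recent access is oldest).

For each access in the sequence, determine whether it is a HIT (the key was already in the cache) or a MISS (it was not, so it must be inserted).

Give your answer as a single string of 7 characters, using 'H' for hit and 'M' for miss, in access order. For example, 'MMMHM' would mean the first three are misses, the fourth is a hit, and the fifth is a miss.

LFU simulation (capacity=2):
  1. access 37: MISS. Cache: [37(c=1)]
  2. access 37: HIT, count now 2. Cache: [37(c=2)]
  3. access 90: MISS. Cache: [90(c=1) 37(c=2)]
  4. access 24: MISS, evict 90(c=1). Cache: [24(c=1) 37(c=2)]
  5. access 24: HIT, count now 2. Cache: [37(c=2) 24(c=2)]
  6. access 34: MISS, evict 37(c=2). Cache: [34(c=1) 24(c=2)]
  7. access 90: MISS, evict 34(c=1). Cache: [90(c=1) 24(c=2)]
Total: 2 hits, 5 misses, 3 evictions

Answer: MHMMHMM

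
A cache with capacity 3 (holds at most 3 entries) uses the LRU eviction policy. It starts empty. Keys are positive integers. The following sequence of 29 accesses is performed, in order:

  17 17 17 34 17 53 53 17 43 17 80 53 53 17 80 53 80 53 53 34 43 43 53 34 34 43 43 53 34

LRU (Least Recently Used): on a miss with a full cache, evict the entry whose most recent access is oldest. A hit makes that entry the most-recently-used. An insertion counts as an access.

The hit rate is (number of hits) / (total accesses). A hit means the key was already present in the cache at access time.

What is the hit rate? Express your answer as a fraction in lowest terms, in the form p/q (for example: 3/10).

LRU simulation (capacity=3):
  1. access 17: MISS. Cache (LRU->MRU): [17]
  2. access 17: HIT. Cache (LRU->MRU): [17]
  3. access 17: HIT. Cache (LRU->MRU): [17]
  4. access 34: MISS. Cache (LRU->MRU): [17 34]
  5. access 17: HIT. Cache (LRU->MRU): [34 17]
  6. access 53: MISS. Cache (LRU->MRU): [34 17 53]
  7. access 53: HIT. Cache (LRU->MRU): [34 17 53]
  8. access 17: HIT. Cache (LRU->MRU): [34 53 17]
  9. access 43: MISS, evict 34. Cache (LRU->MRU): [53 17 43]
  10. access 17: HIT. Cache (LRU->MRU): [53 43 17]
  11. access 80: MISS, evict 53. Cache (LRU->MRU): [43 17 80]
  12. access 53: MISS, evict 43. Cache (LRU->MRU): [17 80 53]
  13. access 53: HIT. Cache (LRU->MRU): [17 80 53]
  14. access 17: HIT. Cache (LRU->MRU): [80 53 17]
  15. access 80: HIT. Cache (LRU->MRU): [53 17 80]
  16. access 53: HIT. Cache (LRU->MRU): [17 80 53]
  17. access 80: HIT. Cache (LRU->MRU): [17 53 80]
  18. access 53: HIT. Cache (LRU->MRU): [17 80 53]
  19. access 53: HIT. Cache (LRU->MRU): [17 80 53]
  20. access 34: MISS, evict 17. Cache (LRU->MRU): [80 53 34]
  21. access 43: MISS, evict 80. Cache (LRU->MRU): [53 34 43]
  22. access 43: HIT. Cache (LRU->MRU): [53 34 43]
  23. access 53: HIT. Cache (LRU->MRU): [34 43 53]
  24. access 34: HIT. Cache (LRU->MRU): [43 53 34]
  25. access 34: HIT. Cache (LRU->MRU): [43 53 34]
  26. access 43: HIT. Cache (LRU->MRU): [53 34 43]
  27. access 43: HIT. Cache (LRU->MRU): [53 34 43]
  28. access 53: HIT. Cache (LRU->MRU): [34 43 53]
  29. access 34: HIT. Cache (LRU->MRU): [43 53 34]
Total: 21 hits, 8 misses, 5 evictions

Hit rate = 21/29

Answer: 21/29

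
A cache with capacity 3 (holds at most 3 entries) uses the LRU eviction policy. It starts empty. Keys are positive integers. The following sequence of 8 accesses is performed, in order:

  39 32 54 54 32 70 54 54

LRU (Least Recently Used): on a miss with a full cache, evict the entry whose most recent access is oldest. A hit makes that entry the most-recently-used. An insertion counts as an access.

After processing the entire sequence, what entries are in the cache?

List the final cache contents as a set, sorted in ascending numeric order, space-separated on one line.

LRU simulation (capacity=3):
  1. access 39: MISS. Cache (LRU->MRU): [39]
  2. access 32: MISS. Cache (LRU->MRU): [39 32]
  3. access 54: MISS. Cache (LRU->MRU): [39 32 54]
  4. access 54: HIT. Cache (LRU->MRU): [39 32 54]
  5. access 32: HIT. Cache (LRU->MRU): [39 54 32]
  6. access 70: MISS, evict 39. Cache (LRU->MRU): [54 32 70]
  7. access 54: HIT. Cache (LRU->MRU): [32 70 54]
  8. access 54: HIT. Cache (LRU->MRU): [32 70 54]
Total: 4 hits, 4 misses, 1 evictions

Answer: 32 54 70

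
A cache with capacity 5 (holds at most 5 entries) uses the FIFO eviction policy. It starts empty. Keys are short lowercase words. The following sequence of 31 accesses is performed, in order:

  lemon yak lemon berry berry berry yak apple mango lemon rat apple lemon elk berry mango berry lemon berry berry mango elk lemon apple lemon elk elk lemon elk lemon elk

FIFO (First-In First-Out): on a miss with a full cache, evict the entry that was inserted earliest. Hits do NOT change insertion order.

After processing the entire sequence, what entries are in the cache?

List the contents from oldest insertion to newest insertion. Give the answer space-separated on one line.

FIFO simulation (capacity=5):
  1. access lemon: MISS. Cache (old->new): [lemon]
  2. access yak: MISS. Cache (old->new): [lemon yak]
  3. access lemon: HIT. Cache (old->new): [lemon yak]
  4. access berry: MISS. Cache (old->new): [lemon yak berry]
  5. access berry: HIT. Cache (old->new): [lemon yak berry]
  6. access berry: HIT. Cache (old->new): [lemon yak berry]
  7. access yak: HIT. Cache (old->new): [lemon yak berry]
  8. access apple: MISS. Cache (old->new): [lemon yak berry apple]
  9. access mango: MISS. Cache (old->new): [lemon yak berry apple mango]
  10. access lemon: HIT. Cache (old->new): [lemon yak berry apple mango]
  11. access rat: MISS, evict lemon. Cache (old->new): [yak berry apple mango rat]
  12. access apple: HIT. Cache (old->new): [yak berry apple mango rat]
  13. access lemon: MISS, evict yak. Cache (old->new): [berry apple mango rat lemon]
  14. access elk: MISS, evict berry. Cache (old->new): [apple mango rat lemon elk]
  15. access berry: MISS, evict apple. Cache (old->new): [mango rat lemon elk berry]
  16. access mango: HIT. Cache (old->new): [mango rat lemon elk berry]
  17. access berry: HIT. Cache (old->new): [mango rat lemon elk berry]
  18. access lemon: HIT. Cache (old->new): [mango rat lemon elk berry]
  19. access berry: HIT. Cache (old->new): [mango rat lemon elk berry]
  20. access berry: HIT. Cache (old->new): [mango rat lemon elk berry]
  21. access mango: HIT. Cache (old->new): [mango rat lemon elk berry]
  22. access elk: HIT. Cache (old->new): [mango rat lemon elk berry]
  23. access lemon: HIT. Cache (old->new): [mango rat lemon elk berry]
  24. access apple: MISS, evict mango. Cache (old->new): [rat lemon elk berry apple]
  25. access lemon: HIT. Cache (old->new): [rat lemon elk berry apple]
  26. access elk: HIT. Cache (old->new): [rat lemon elk berry apple]
  27. access elk: HIT. Cache (old->new): [rat lemon elk berry apple]
  28. access lemon: HIT. Cache (old->new): [rat lemon elk berry apple]
  29. access elk: HIT. Cache (old->new): [rat lemon elk berry apple]
  30. access lemon: HIT. Cache (old->new): [rat lemon elk berry apple]
  31. access elk: HIT. Cache (old->new): [rat lemon elk berry apple]
Total: 21 hits, 10 misses, 5 evictions

Answer: rat lemon elk berry apple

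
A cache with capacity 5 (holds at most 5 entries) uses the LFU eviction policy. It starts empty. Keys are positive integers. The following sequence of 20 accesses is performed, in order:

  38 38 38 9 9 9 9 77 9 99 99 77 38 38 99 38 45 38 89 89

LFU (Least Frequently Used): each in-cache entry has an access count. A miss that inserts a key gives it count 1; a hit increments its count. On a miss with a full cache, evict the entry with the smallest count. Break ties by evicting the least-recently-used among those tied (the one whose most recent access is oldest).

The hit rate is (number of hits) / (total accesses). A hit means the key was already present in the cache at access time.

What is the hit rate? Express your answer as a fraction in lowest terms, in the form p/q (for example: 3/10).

Answer: 7/10

Derivation:
LFU simulation (capacity=5):
  1. access 38: MISS. Cache: [38(c=1)]
  2. access 38: HIT, count now 2. Cache: [38(c=2)]
  3. access 38: HIT, count now 3. Cache: [38(c=3)]
  4. access 9: MISS. Cache: [9(c=1) 38(c=3)]
  5. access 9: HIT, count now 2. Cache: [9(c=2) 38(c=3)]
  6. access 9: HIT, count now 3. Cache: [38(c=3) 9(c=3)]
  7. access 9: HIT, count now 4. Cache: [38(c=3) 9(c=4)]
  8. access 77: MISS. Cache: [77(c=1) 38(c=3) 9(c=4)]
  9. access 9: HIT, count now 5. Cache: [77(c=1) 38(c=3) 9(c=5)]
  10. access 99: MISS. Cache: [77(c=1) 99(c=1) 38(c=3) 9(c=5)]
  11. access 99: HIT, count now 2. Cache: [77(c=1) 99(c=2) 38(c=3) 9(c=5)]
  12. access 77: HIT, count now 2. Cache: [99(c=2) 77(c=2) 38(c=3) 9(c=5)]
  13. access 38: HIT, count now 4. Cache: [99(c=2) 77(c=2) 38(c=4) 9(c=5)]
  14. access 38: HIT, count now 5. Cache: [99(c=2) 77(c=2) 9(c=5) 38(c=5)]
  15. access 99: HIT, count now 3. Cache: [77(c=2) 99(c=3) 9(c=5) 38(c=5)]
  16. access 38: HIT, count now 6. Cache: [77(c=2) 99(c=3) 9(c=5) 38(c=6)]
  17. access 45: MISS. Cache: [45(c=1) 77(c=2) 99(c=3) 9(c=5) 38(c=6)]
  18. access 38: HIT, count now 7. Cache: [45(c=1) 77(c=2) 99(c=3) 9(c=5) 38(c=7)]
  19. access 89: MISS, evict 45(c=1). Cache: [89(c=1) 77(c=2) 99(c=3) 9(c=5) 38(c=7)]
  20. access 89: HIT, count now 2. Cache: [77(c=2) 89(c=2) 99(c=3) 9(c=5) 38(c=7)]
Total: 14 hits, 6 misses, 1 evictions

Hit rate = 14/20 = 7/10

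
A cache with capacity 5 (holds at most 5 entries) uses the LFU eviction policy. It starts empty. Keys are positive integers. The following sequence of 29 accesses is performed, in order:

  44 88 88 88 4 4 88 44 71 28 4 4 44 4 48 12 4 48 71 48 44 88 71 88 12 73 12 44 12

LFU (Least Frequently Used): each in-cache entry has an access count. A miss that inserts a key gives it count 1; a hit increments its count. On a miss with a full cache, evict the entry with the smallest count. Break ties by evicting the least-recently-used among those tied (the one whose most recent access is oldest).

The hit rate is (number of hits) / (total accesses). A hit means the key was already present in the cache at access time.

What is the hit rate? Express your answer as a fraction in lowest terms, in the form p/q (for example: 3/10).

Answer: 18/29

Derivation:
LFU simulation (capacity=5):
  1. access 44: MISS. Cache: [44(c=1)]
  2. access 88: MISS. Cache: [44(c=1) 88(c=1)]
  3. access 88: HIT, count now 2. Cache: [44(c=1) 88(c=2)]
  4. access 88: HIT, count now 3. Cache: [44(c=1) 88(c=3)]
  5. access 4: MISS. Cache: [44(c=1) 4(c=1) 88(c=3)]
  6. access 4: HIT, count now 2. Cache: [44(c=1) 4(c=2) 88(c=3)]
  7. access 88: HIT, count now 4. Cache: [44(c=1) 4(c=2) 88(c=4)]
  8. access 44: HIT, count now 2. Cache: [4(c=2) 44(c=2) 88(c=4)]
  9. access 71: MISS. Cache: [71(c=1) 4(c=2) 44(c=2) 88(c=4)]
  10. access 28: MISS. Cache: [71(c=1) 28(c=1) 4(c=2) 44(c=2) 88(c=4)]
  11. access 4: HIT, count now 3. Cache: [71(c=1) 28(c=1) 44(c=2) 4(c=3) 88(c=4)]
  12. access 4: HIT, count now 4. Cache: [71(c=1) 28(c=1) 44(c=2) 88(c=4) 4(c=4)]
  13. access 44: HIT, count now 3. Cache: [71(c=1) 28(c=1) 44(c=3) 88(c=4) 4(c=4)]
  14. access 4: HIT, count now 5. Cache: [71(c=1) 28(c=1) 44(c=3) 88(c=4) 4(c=5)]
  15. access 48: MISS, evict 71(c=1). Cache: [28(c=1) 48(c=1) 44(c=3) 88(c=4) 4(c=5)]
  16. access 12: MISS, evict 28(c=1). Cache: [48(c=1) 12(c=1) 44(c=3) 88(c=4) 4(c=5)]
  17. access 4: HIT, count now 6. Cache: [48(c=1) 12(c=1) 44(c=3) 88(c=4) 4(c=6)]
  18. access 48: HIT, count now 2. Cache: [12(c=1) 48(c=2) 44(c=3) 88(c=4) 4(c=6)]
  19. access 71: MISS, evict 12(c=1). Cache: [71(c=1) 48(c=2) 44(c=3) 88(c=4) 4(c=6)]
  20. access 48: HIT, count now 3. Cache: [71(c=1) 44(c=3) 48(c=3) 88(c=4) 4(c=6)]
  21. access 44: HIT, count now 4. Cache: [71(c=1) 48(c=3) 88(c=4) 44(c=4) 4(c=6)]
  22. access 88: HIT, count now 5. Cache: [71(c=1) 48(c=3) 44(c=4) 88(c=5) 4(c=6)]
  23. access 71: HIT, count now 2. Cache: [71(c=2) 48(c=3) 44(c=4) 88(c=5) 4(c=6)]
  24. access 88: HIT, count now 6. Cache: [71(c=2) 48(c=3) 44(c=4) 4(c=6) 88(c=6)]
  25. access 12: MISS, evict 71(c=2). Cache: [12(c=1) 48(c=3) 44(c=4) 4(c=6) 88(c=6)]
  26. access 73: MISS, evict 12(c=1). Cache: [73(c=1) 48(c=3) 44(c=4) 4(c=6) 88(c=6)]
  27. access 12: MISS, evict 73(c=1). Cache: [12(c=1) 48(c=3) 44(c=4) 4(c=6) 88(c=6)]
  28. access 44: HIT, count now 5. Cache: [12(c=1) 48(c=3) 44(c=5) 4(c=6) 88(c=6)]
  29. access 12: HIT, count now 2. Cache: [12(c=2) 48(c=3) 44(c=5) 4(c=6) 88(c=6)]
Total: 18 hits, 11 misses, 6 evictions

Hit rate = 18/29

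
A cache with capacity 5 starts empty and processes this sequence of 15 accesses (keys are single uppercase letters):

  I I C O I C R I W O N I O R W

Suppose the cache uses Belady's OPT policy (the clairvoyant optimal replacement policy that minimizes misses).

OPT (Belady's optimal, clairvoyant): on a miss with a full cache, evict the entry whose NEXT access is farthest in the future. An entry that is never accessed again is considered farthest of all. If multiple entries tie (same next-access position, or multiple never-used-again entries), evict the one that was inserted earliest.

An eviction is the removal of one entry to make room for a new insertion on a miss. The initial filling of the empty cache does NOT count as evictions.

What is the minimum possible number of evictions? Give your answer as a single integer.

OPT (Belady) simulation (capacity=5):
  1. access I: MISS. Cache: [I]
  2. access I: HIT. Next use of I: step 5. Cache: [I]
  3. access C: MISS. Cache: [I C]
  4. access O: MISS. Cache: [I C O]
  5. access I: HIT. Next use of I: step 8. Cache: [I C O]
  6. access C: HIT. Next use of C: never. Cache: [I C O]
  7. access R: MISS. Cache: [I C O R]
  8. access I: HIT. Next use of I: step 12. Cache: [I C O R]
  9. access W: MISS. Cache: [I C O R W]
  10. access O: HIT. Next use of O: step 13. Cache: [I C O R W]
  11. access N: MISS, evict C (next use: never). Cache: [I O R W N]
  12. access I: HIT. Next use of I: never. Cache: [I O R W N]
  13. access O: HIT. Next use of O: never. Cache: [I O R W N]
  14. access R: HIT. Next use of R: never. Cache: [I O R W N]
  15. access W: HIT. Next use of W: never. Cache: [I O R W N]
Total: 9 hits, 6 misses, 1 evictions

Answer: 1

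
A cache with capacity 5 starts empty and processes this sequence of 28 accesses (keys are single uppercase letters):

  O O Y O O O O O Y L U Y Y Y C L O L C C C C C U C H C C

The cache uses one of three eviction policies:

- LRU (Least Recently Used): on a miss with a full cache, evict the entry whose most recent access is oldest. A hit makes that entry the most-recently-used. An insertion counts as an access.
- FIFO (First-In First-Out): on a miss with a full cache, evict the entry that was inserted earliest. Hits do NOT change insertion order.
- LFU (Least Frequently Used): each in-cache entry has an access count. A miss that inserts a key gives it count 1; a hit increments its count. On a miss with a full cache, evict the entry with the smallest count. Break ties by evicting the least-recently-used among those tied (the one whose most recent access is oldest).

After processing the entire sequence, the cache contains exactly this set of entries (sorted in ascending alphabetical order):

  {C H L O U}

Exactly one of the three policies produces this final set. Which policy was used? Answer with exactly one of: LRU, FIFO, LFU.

Answer: LRU

Derivation:
Simulating under each policy and comparing final sets:
  LRU: final set = {C H L O U} -> MATCHES target
  FIFO: final set = {C H L U Y} -> differs
  LFU: final set = {C H L O Y} -> differs
Only LRU produces the target set.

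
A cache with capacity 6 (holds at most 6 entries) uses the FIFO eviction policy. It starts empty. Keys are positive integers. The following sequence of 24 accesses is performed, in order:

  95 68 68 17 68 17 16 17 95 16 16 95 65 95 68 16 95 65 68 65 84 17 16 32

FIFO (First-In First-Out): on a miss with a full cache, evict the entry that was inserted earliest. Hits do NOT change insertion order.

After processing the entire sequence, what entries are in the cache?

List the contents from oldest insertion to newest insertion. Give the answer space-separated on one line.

FIFO simulation (capacity=6):
  1. access 95: MISS. Cache (old->new): [95]
  2. access 68: MISS. Cache (old->new): [95 68]
  3. access 68: HIT. Cache (old->new): [95 68]
  4. access 17: MISS. Cache (old->new): [95 68 17]
  5. access 68: HIT. Cache (old->new): [95 68 17]
  6. access 17: HIT. Cache (old->new): [95 68 17]
  7. access 16: MISS. Cache (old->new): [95 68 17 16]
  8. access 17: HIT. Cache (old->new): [95 68 17 16]
  9. access 95: HIT. Cache (old->new): [95 68 17 16]
  10. access 16: HIT. Cache (old->new): [95 68 17 16]
  11. access 16: HIT. Cache (old->new): [95 68 17 16]
  12. access 95: HIT. Cache (old->new): [95 68 17 16]
  13. access 65: MISS. Cache (old->new): [95 68 17 16 65]
  14. access 95: HIT. Cache (old->new): [95 68 17 16 65]
  15. access 68: HIT. Cache (old->new): [95 68 17 16 65]
  16. access 16: HIT. Cache (old->new): [95 68 17 16 65]
  17. access 95: HIT. Cache (old->new): [95 68 17 16 65]
  18. access 65: HIT. Cache (old->new): [95 68 17 16 65]
  19. access 68: HIT. Cache (old->new): [95 68 17 16 65]
  20. access 65: HIT. Cache (old->new): [95 68 17 16 65]
  21. access 84: MISS. Cache (old->new): [95 68 17 16 65 84]
  22. access 17: HIT. Cache (old->new): [95 68 17 16 65 84]
  23. access 16: HIT. Cache (old->new): [95 68 17 16 65 84]
  24. access 32: MISS, evict 95. Cache (old->new): [68 17 16 65 84 32]
Total: 17 hits, 7 misses, 1 evictions

Answer: 68 17 16 65 84 32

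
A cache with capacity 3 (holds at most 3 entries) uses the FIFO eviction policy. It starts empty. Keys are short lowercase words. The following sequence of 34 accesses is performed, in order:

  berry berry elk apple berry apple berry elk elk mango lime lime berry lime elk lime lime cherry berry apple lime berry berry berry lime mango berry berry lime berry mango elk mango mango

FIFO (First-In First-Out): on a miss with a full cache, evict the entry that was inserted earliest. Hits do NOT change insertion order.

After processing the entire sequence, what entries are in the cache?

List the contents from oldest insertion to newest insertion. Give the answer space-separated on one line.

Answer: berry mango elk

Derivation:
FIFO simulation (capacity=3):
  1. access berry: MISS. Cache (old->new): [berry]
  2. access berry: HIT. Cache (old->new): [berry]
  3. access elk: MISS. Cache (old->new): [berry elk]
  4. access apple: MISS. Cache (old->new): [berry elk apple]
  5. access berry: HIT. Cache (old->new): [berry elk apple]
  6. access apple: HIT. Cache (old->new): [berry elk apple]
  7. access berry: HIT. Cache (old->new): [berry elk apple]
  8. access elk: HIT. Cache (old->new): [berry elk apple]
  9. access elk: HIT. Cache (old->new): [berry elk apple]
  10. access mango: MISS, evict berry. Cache (old->new): [elk apple mango]
  11. access lime: MISS, evict elk. Cache (old->new): [apple mango lime]
  12. access lime: HIT. Cache (old->new): [apple mango lime]
  13. access berry: MISS, evict apple. Cache (old->new): [mango lime berry]
  14. access lime: HIT. Cache (old->new): [mango lime berry]
  15. access elk: MISS, evict mango. Cache (old->new): [lime berry elk]
  16. access lime: HIT. Cache (old->new): [lime berry elk]
  17. access lime: HIT. Cache (old->new): [lime berry elk]
  18. access cherry: MISS, evict lime. Cache (old->new): [berry elk cherry]
  19. access berry: HIT. Cache (old->new): [berry elk cherry]
  20. access apple: MISS, evict berry. Cache (old->new): [elk cherry apple]
  21. access lime: MISS, evict elk. Cache (old->new): [cherry apple lime]
  22. access berry: MISS, evict cherry. Cache (old->new): [apple lime berry]
  23. access berry: HIT. Cache (old->new): [apple lime berry]
  24. access berry: HIT. Cache (old->new): [apple lime berry]
  25. access lime: HIT. Cache (old->new): [apple lime berry]
  26. access mango: MISS, evict apple. Cache (old->new): [lime berry mango]
  27. access berry: HIT. Cache (old->new): [lime berry mango]
  28. access berry: HIT. Cache (old->new): [lime berry mango]
  29. access lime: HIT. Cache (old->new): [lime berry mango]
  30. access berry: HIT. Cache (old->new): [lime berry mango]
  31. access mango: HIT. Cache (old->new): [lime berry mango]
  32. access elk: MISS, evict lime. Cache (old->new): [berry mango elk]
  33. access mango: HIT. Cache (old->new): [berry mango elk]
  34. access mango: HIT. Cache (old->new): [berry mango elk]
Total: 21 hits, 13 misses, 10 evictions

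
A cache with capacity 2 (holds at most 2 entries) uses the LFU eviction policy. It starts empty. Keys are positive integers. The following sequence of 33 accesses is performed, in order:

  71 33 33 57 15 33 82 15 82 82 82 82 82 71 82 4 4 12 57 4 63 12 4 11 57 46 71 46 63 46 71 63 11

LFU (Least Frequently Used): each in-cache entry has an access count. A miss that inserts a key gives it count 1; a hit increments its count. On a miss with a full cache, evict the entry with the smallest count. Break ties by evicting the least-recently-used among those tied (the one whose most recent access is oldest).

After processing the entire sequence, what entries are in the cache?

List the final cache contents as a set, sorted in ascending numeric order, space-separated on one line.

Answer: 11 82

Derivation:
LFU simulation (capacity=2):
  1. access 71: MISS. Cache: [71(c=1)]
  2. access 33: MISS. Cache: [71(c=1) 33(c=1)]
  3. access 33: HIT, count now 2. Cache: [71(c=1) 33(c=2)]
  4. access 57: MISS, evict 71(c=1). Cache: [57(c=1) 33(c=2)]
  5. access 15: MISS, evict 57(c=1). Cache: [15(c=1) 33(c=2)]
  6. access 33: HIT, count now 3. Cache: [15(c=1) 33(c=3)]
  7. access 82: MISS, evict 15(c=1). Cache: [82(c=1) 33(c=3)]
  8. access 15: MISS, evict 82(c=1). Cache: [15(c=1) 33(c=3)]
  9. access 82: MISS, evict 15(c=1). Cache: [82(c=1) 33(c=3)]
  10. access 82: HIT, count now 2. Cache: [82(c=2) 33(c=3)]
  11. access 82: HIT, count now 3. Cache: [33(c=3) 82(c=3)]
  12. access 82: HIT, count now 4. Cache: [33(c=3) 82(c=4)]
  13. access 82: HIT, count now 5. Cache: [33(c=3) 82(c=5)]
  14. access 71: MISS, evict 33(c=3). Cache: [71(c=1) 82(c=5)]
  15. access 82: HIT, count now 6. Cache: [71(c=1) 82(c=6)]
  16. access 4: MISS, evict 71(c=1). Cache: [4(c=1) 82(c=6)]
  17. access 4: HIT, count now 2. Cache: [4(c=2) 82(c=6)]
  18. access 12: MISS, evict 4(c=2). Cache: [12(c=1) 82(c=6)]
  19. access 57: MISS, evict 12(c=1). Cache: [57(c=1) 82(c=6)]
  20. access 4: MISS, evict 57(c=1). Cache: [4(c=1) 82(c=6)]
  21. access 63: MISS, evict 4(c=1). Cache: [63(c=1) 82(c=6)]
  22. access 12: MISS, evict 63(c=1). Cache: [12(c=1) 82(c=6)]
  23. access 4: MISS, evict 12(c=1). Cache: [4(c=1) 82(c=6)]
  24. access 11: MISS, evict 4(c=1). Cache: [11(c=1) 82(c=6)]
  25. access 57: MISS, evict 11(c=1). Cache: [57(c=1) 82(c=6)]
  26. access 46: MISS, evict 57(c=1). Cache: [46(c=1) 82(c=6)]
  27. access 71: MISS, evict 46(c=1). Cache: [71(c=1) 82(c=6)]
  28. access 46: MISS, evict 71(c=1). Cache: [46(c=1) 82(c=6)]
  29. access 63: MISS, evict 46(c=1). Cache: [63(c=1) 82(c=6)]
  30. access 46: MISS, evict 63(c=1). Cache: [46(c=1) 82(c=6)]
  31. access 71: MISS, evict 46(c=1). Cache: [71(c=1) 82(c=6)]
  32. access 63: MISS, evict 71(c=1). Cache: [63(c=1) 82(c=6)]
  33. access 11: MISS, evict 63(c=1). Cache: [11(c=1) 82(c=6)]
Total: 8 hits, 25 misses, 23 evictions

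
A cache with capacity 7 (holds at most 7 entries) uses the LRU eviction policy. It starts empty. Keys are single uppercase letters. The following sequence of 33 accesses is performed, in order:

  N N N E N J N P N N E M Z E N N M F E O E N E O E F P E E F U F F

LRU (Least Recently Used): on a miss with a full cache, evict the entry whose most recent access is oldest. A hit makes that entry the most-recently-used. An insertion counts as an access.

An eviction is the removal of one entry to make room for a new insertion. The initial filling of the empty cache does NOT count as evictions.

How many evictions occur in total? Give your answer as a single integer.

LRU simulation (capacity=7):
  1. access N: MISS. Cache (LRU->MRU): [N]
  2. access N: HIT. Cache (LRU->MRU): [N]
  3. access N: HIT. Cache (LRU->MRU): [N]
  4. access E: MISS. Cache (LRU->MRU): [N E]
  5. access N: HIT. Cache (LRU->MRU): [E N]
  6. access J: MISS. Cache (LRU->MRU): [E N J]
  7. access N: HIT. Cache (LRU->MRU): [E J N]
  8. access P: MISS. Cache (LRU->MRU): [E J N P]
  9. access N: HIT. Cache (LRU->MRU): [E J P N]
  10. access N: HIT. Cache (LRU->MRU): [E J P N]
  11. access E: HIT. Cache (LRU->MRU): [J P N E]
  12. access M: MISS. Cache (LRU->MRU): [J P N E M]
  13. access Z: MISS. Cache (LRU->MRU): [J P N E M Z]
  14. access E: HIT. Cache (LRU->MRU): [J P N M Z E]
  15. access N: HIT. Cache (LRU->MRU): [J P M Z E N]
  16. access N: HIT. Cache (LRU->MRU): [J P M Z E N]
  17. access M: HIT. Cache (LRU->MRU): [J P Z E N M]
  18. access F: MISS. Cache (LRU->MRU): [J P Z E N M F]
  19. access E: HIT. Cache (LRU->MRU): [J P Z N M F E]
  20. access O: MISS, evict J. Cache (LRU->MRU): [P Z N M F E O]
  21. access E: HIT. Cache (LRU->MRU): [P Z N M F O E]
  22. access N: HIT. Cache (LRU->MRU): [P Z M F O E N]
  23. access E: HIT. Cache (LRU->MRU): [P Z M F O N E]
  24. access O: HIT. Cache (LRU->MRU): [P Z M F N E O]
  25. access E: HIT. Cache (LRU->MRU): [P Z M F N O E]
  26. access F: HIT. Cache (LRU->MRU): [P Z M N O E F]
  27. access P: HIT. Cache (LRU->MRU): [Z M N O E F P]
  28. access E: HIT. Cache (LRU->MRU): [Z M N O F P E]
  29. access E: HIT. Cache (LRU->MRU): [Z M N O F P E]
  30. access F: HIT. Cache (LRU->MRU): [Z M N O P E F]
  31. access U: MISS, evict Z. Cache (LRU->MRU): [M N O P E F U]
  32. access F: HIT. Cache (LRU->MRU): [M N O P E U F]
  33. access F: HIT. Cache (LRU->MRU): [M N O P E U F]
Total: 24 hits, 9 misses, 2 evictions

Answer: 2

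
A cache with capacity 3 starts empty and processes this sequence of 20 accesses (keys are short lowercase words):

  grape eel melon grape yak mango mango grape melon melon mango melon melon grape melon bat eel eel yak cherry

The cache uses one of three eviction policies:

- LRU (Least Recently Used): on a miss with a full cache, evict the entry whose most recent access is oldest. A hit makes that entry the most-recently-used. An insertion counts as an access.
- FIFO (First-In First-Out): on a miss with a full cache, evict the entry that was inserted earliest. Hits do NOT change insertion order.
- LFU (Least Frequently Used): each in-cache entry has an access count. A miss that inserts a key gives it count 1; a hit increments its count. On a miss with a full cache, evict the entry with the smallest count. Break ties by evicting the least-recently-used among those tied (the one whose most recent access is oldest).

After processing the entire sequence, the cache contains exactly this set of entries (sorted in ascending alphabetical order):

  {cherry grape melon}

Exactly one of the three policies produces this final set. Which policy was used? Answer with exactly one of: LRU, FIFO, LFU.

Answer: LFU

Derivation:
Simulating under each policy and comparing final sets:
  LRU: final set = {cherry eel yak} -> differs
  FIFO: final set = {cherry eel yak} -> differs
  LFU: final set = {cherry grape melon} -> MATCHES target
Only LFU produces the target set.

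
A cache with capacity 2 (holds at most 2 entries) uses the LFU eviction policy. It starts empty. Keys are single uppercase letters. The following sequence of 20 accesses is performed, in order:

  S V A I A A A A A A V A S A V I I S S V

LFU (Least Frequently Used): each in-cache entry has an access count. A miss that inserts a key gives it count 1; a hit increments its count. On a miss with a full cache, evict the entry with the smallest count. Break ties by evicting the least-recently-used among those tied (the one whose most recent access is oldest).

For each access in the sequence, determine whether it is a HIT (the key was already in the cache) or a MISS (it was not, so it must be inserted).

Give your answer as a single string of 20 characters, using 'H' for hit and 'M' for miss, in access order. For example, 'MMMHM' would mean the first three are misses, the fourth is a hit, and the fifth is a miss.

LFU simulation (capacity=2):
  1. access S: MISS. Cache: [S(c=1)]
  2. access V: MISS. Cache: [S(c=1) V(c=1)]
  3. access A: MISS, evict S(c=1). Cache: [V(c=1) A(c=1)]
  4. access I: MISS, evict V(c=1). Cache: [A(c=1) I(c=1)]
  5. access A: HIT, count now 2. Cache: [I(c=1) A(c=2)]
  6. access A: HIT, count now 3. Cache: [I(c=1) A(c=3)]
  7. access A: HIT, count now 4. Cache: [I(c=1) A(c=4)]
  8. access A: HIT, count now 5. Cache: [I(c=1) A(c=5)]
  9. access A: HIT, count now 6. Cache: [I(c=1) A(c=6)]
  10. access A: HIT, count now 7. Cache: [I(c=1) A(c=7)]
  11. access V: MISS, evict I(c=1). Cache: [V(c=1) A(c=7)]
  12. access A: HIT, count now 8. Cache: [V(c=1) A(c=8)]
  13. access S: MISS, evict V(c=1). Cache: [S(c=1) A(c=8)]
  14. access A: HIT, count now 9. Cache: [S(c=1) A(c=9)]
  15. access V: MISS, evict S(c=1). Cache: [V(c=1) A(c=9)]
  16. access I: MISS, evict V(c=1). Cache: [I(c=1) A(c=9)]
  17. access I: HIT, count now 2. Cache: [I(c=2) A(c=9)]
  18. access S: MISS, evict I(c=2). Cache: [S(c=1) A(c=9)]
  19. access S: HIT, count now 2. Cache: [S(c=2) A(c=9)]
  20. access V: MISS, evict S(c=2). Cache: [V(c=1) A(c=9)]
Total: 10 hits, 10 misses, 8 evictions

Answer: MMMMHHHHHHMHMHMMHMHM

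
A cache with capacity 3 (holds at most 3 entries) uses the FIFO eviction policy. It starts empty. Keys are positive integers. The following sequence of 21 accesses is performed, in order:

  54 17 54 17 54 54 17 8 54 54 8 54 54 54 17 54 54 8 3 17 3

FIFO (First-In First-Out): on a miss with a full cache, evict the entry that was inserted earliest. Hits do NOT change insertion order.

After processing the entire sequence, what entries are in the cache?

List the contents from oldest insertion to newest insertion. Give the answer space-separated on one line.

FIFO simulation (capacity=3):
  1. access 54: MISS. Cache (old->new): [54]
  2. access 17: MISS. Cache (old->new): [54 17]
  3. access 54: HIT. Cache (old->new): [54 17]
  4. access 17: HIT. Cache (old->new): [54 17]
  5. access 54: HIT. Cache (old->new): [54 17]
  6. access 54: HIT. Cache (old->new): [54 17]
  7. access 17: HIT. Cache (old->new): [54 17]
  8. access 8: MISS. Cache (old->new): [54 17 8]
  9. access 54: HIT. Cache (old->new): [54 17 8]
  10. access 54: HIT. Cache (old->new): [54 17 8]
  11. access 8: HIT. Cache (old->new): [54 17 8]
  12. access 54: HIT. Cache (old->new): [54 17 8]
  13. access 54: HIT. Cache (old->new): [54 17 8]
  14. access 54: HIT. Cache (old->new): [54 17 8]
  15. access 17: HIT. Cache (old->new): [54 17 8]
  16. access 54: HIT. Cache (old->new): [54 17 8]
  17. access 54: HIT. Cache (old->new): [54 17 8]
  18. access 8: HIT. Cache (old->new): [54 17 8]
  19. access 3: MISS, evict 54. Cache (old->new): [17 8 3]
  20. access 17: HIT. Cache (old->new): [17 8 3]
  21. access 3: HIT. Cache (old->new): [17 8 3]
Total: 17 hits, 4 misses, 1 evictions

Answer: 17 8 3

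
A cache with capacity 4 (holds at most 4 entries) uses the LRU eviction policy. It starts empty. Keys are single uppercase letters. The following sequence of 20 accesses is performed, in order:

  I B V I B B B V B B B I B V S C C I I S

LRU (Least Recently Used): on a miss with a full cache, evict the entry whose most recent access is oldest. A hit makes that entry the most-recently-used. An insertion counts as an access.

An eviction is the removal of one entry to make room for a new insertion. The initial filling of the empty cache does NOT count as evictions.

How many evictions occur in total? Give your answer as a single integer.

Answer: 2

Derivation:
LRU simulation (capacity=4):
  1. access I: MISS. Cache (LRU->MRU): [I]
  2. access B: MISS. Cache (LRU->MRU): [I B]
  3. access V: MISS. Cache (LRU->MRU): [I B V]
  4. access I: HIT. Cache (LRU->MRU): [B V I]
  5. access B: HIT. Cache (LRU->MRU): [V I B]
  6. access B: HIT. Cache (LRU->MRU): [V I B]
  7. access B: HIT. Cache (LRU->MRU): [V I B]
  8. access V: HIT. Cache (LRU->MRU): [I B V]
  9. access B: HIT. Cache (LRU->MRU): [I V B]
  10. access B: HIT. Cache (LRU->MRU): [I V B]
  11. access B: HIT. Cache (LRU->MRU): [I V B]
  12. access I: HIT. Cache (LRU->MRU): [V B I]
  13. access B: HIT. Cache (LRU->MRU): [V I B]
  14. access V: HIT. Cache (LRU->MRU): [I B V]
  15. access S: MISS. Cache (LRU->MRU): [I B V S]
  16. access C: MISS, evict I. Cache (LRU->MRU): [B V S C]
  17. access C: HIT. Cache (LRU->MRU): [B V S C]
  18. access I: MISS, evict B. Cache (LRU->MRU): [V S C I]
  19. access I: HIT. Cache (LRU->MRU): [V S C I]
  20. access S: HIT. Cache (LRU->MRU): [V C I S]
Total: 14 hits, 6 misses, 2 evictions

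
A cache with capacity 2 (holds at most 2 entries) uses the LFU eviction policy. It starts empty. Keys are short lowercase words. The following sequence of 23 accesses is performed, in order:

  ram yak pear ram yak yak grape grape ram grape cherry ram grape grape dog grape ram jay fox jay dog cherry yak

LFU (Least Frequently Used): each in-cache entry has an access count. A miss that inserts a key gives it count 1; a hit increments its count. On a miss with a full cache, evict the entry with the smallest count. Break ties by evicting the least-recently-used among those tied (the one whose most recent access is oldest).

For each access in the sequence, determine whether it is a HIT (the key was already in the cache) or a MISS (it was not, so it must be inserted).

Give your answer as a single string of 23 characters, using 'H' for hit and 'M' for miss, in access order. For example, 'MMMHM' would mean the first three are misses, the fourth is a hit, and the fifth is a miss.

LFU simulation (capacity=2):
  1. access ram: MISS. Cache: [ram(c=1)]
  2. access yak: MISS. Cache: [ram(c=1) yak(c=1)]
  3. access pear: MISS, evict ram(c=1). Cache: [yak(c=1) pear(c=1)]
  4. access ram: MISS, evict yak(c=1). Cache: [pear(c=1) ram(c=1)]
  5. access yak: MISS, evict pear(c=1). Cache: [ram(c=1) yak(c=1)]
  6. access yak: HIT, count now 2. Cache: [ram(c=1) yak(c=2)]
  7. access grape: MISS, evict ram(c=1). Cache: [grape(c=1) yak(c=2)]
  8. access grape: HIT, count now 2. Cache: [yak(c=2) grape(c=2)]
  9. access ram: MISS, evict yak(c=2). Cache: [ram(c=1) grape(c=2)]
  10. access grape: HIT, count now 3. Cache: [ram(c=1) grape(c=3)]
  11. access cherry: MISS, evict ram(c=1). Cache: [cherry(c=1) grape(c=3)]
  12. access ram: MISS, evict cherry(c=1). Cache: [ram(c=1) grape(c=3)]
  13. access grape: HIT, count now 4. Cache: [ram(c=1) grape(c=4)]
  14. access grape: HIT, count now 5. Cache: [ram(c=1) grape(c=5)]
  15. access dog: MISS, evict ram(c=1). Cache: [dog(c=1) grape(c=5)]
  16. access grape: HIT, count now 6. Cache: [dog(c=1) grape(c=6)]
  17. access ram: MISS, evict dog(c=1). Cache: [ram(c=1) grape(c=6)]
  18. access jay: MISS, evict ram(c=1). Cache: [jay(c=1) grape(c=6)]
  19. access fox: MISS, evict jay(c=1). Cache: [fox(c=1) grape(c=6)]
  20. access jay: MISS, evict fox(c=1). Cache: [jay(c=1) grape(c=6)]
  21. access dog: MISS, evict jay(c=1). Cache: [dog(c=1) grape(c=6)]
  22. access cherry: MISS, evict dog(c=1). Cache: [cherry(c=1) grape(c=6)]
  23. access yak: MISS, evict cherry(c=1). Cache: [yak(c=1) grape(c=6)]
Total: 6 hits, 17 misses, 15 evictions

Answer: MMMMMHMHMHMMHHMHMMMMMMM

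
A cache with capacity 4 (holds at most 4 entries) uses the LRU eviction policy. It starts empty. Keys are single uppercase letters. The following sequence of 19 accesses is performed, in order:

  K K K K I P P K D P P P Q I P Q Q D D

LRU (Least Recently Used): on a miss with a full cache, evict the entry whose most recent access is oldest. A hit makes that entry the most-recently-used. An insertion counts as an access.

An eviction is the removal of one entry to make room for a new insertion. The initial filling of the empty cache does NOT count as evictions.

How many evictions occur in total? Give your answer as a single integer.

LRU simulation (capacity=4):
  1. access K: MISS. Cache (LRU->MRU): [K]
  2. access K: HIT. Cache (LRU->MRU): [K]
  3. access K: HIT. Cache (LRU->MRU): [K]
  4. access K: HIT. Cache (LRU->MRU): [K]
  5. access I: MISS. Cache (LRU->MRU): [K I]
  6. access P: MISS. Cache (LRU->MRU): [K I P]
  7. access P: HIT. Cache (LRU->MRU): [K I P]
  8. access K: HIT. Cache (LRU->MRU): [I P K]
  9. access D: MISS. Cache (LRU->MRU): [I P K D]
  10. access P: HIT. Cache (LRU->MRU): [I K D P]
  11. access P: HIT. Cache (LRU->MRU): [I K D P]
  12. access P: HIT. Cache (LRU->MRU): [I K D P]
  13. access Q: MISS, evict I. Cache (LRU->MRU): [K D P Q]
  14. access I: MISS, evict K. Cache (LRU->MRU): [D P Q I]
  15. access P: HIT. Cache (LRU->MRU): [D Q I P]
  16. access Q: HIT. Cache (LRU->MRU): [D I P Q]
  17. access Q: HIT. Cache (LRU->MRU): [D I P Q]
  18. access D: HIT. Cache (LRU->MRU): [I P Q D]
  19. access D: HIT. Cache (LRU->MRU): [I P Q D]
Total: 13 hits, 6 misses, 2 evictions

Answer: 2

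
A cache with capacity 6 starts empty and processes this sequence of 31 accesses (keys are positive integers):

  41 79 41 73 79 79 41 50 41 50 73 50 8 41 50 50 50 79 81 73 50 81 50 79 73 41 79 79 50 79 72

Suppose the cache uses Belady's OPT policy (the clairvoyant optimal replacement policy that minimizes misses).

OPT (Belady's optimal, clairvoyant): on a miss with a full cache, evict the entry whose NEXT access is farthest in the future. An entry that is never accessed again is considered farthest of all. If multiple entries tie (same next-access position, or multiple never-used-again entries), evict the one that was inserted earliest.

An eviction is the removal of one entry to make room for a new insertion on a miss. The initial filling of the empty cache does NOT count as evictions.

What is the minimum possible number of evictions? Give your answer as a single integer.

Answer: 1

Derivation:
OPT (Belady) simulation (capacity=6):
  1. access 41: MISS. Cache: [41]
  2. access 79: MISS. Cache: [41 79]
  3. access 41: HIT. Next use of 41: step 7. Cache: [41 79]
  4. access 73: MISS. Cache: [41 79 73]
  5. access 79: HIT. Next use of 79: step 6. Cache: [41 79 73]
  6. access 79: HIT. Next use of 79: step 18. Cache: [41 79 73]
  7. access 41: HIT. Next use of 41: step 9. Cache: [41 79 73]
  8. access 50: MISS. Cache: [41 79 73 50]
  9. access 41: HIT. Next use of 41: step 14. Cache: [41 79 73 50]
  10. access 50: HIT. Next use of 50: step 12. Cache: [41 79 73 50]
  11. access 73: HIT. Next use of 73: step 20. Cache: [41 79 73 50]
  12. access 50: HIT. Next use of 50: step 15. Cache: [41 79 73 50]
  13. access 8: MISS. Cache: [41 79 73 50 8]
  14. access 41: HIT. Next use of 41: step 26. Cache: [41 79 73 50 8]
  15. access 50: HIT. Next use of 50: step 16. Cache: [41 79 73 50 8]
  16. access 50: HIT. Next use of 50: step 17. Cache: [41 79 73 50 8]
  17. access 50: HIT. Next use of 50: step 21. Cache: [41 79 73 50 8]
  18. access 79: HIT. Next use of 79: step 24. Cache: [41 79 73 50 8]
  19. access 81: MISS. Cache: [41 79 73 50 8 81]
  20. access 73: HIT. Next use of 73: step 25. Cache: [41 79 73 50 8 81]
  21. access 50: HIT. Next use of 50: step 23. Cache: [41 79 73 50 8 81]
  22. access 81: HIT. Next use of 81: never. Cache: [41 79 73 50 8 81]
  23. access 50: HIT. Next use of 50: step 29. Cache: [41 79 73 50 8 81]
  24. access 79: HIT. Next use of 79: step 27. Cache: [41 79 73 50 8 81]
  25. access 73: HIT. Next use of 73: never. Cache: [41 79 73 50 8 81]
  26. access 41: HIT. Next use of 41: never. Cache: [41 79 73 50 8 81]
  27. access 79: HIT. Next use of 79: step 28. Cache: [41 79 73 50 8 81]
  28. access 79: HIT. Next use of 79: step 30. Cache: [41 79 73 50 8 81]
  29. access 50: HIT. Next use of 50: never. Cache: [41 79 73 50 8 81]
  30. access 79: HIT. Next use of 79: never. Cache: [41 79 73 50 8 81]
  31. access 72: MISS, evict 41 (next use: never). Cache: [79 73 50 8 81 72]
Total: 24 hits, 7 misses, 1 evictions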